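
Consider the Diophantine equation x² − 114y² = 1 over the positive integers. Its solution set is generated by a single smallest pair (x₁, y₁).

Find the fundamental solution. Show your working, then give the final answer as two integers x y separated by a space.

√114 = [10; 1,2,10,2,1,20, …], period ℓ=6 (even) → k=5
step 0: (10, 1)  from 10·(1,0) + (0,1)
step 1: (11, 1)  from 1·(10,1) + (1,0)
step 2: (32, 3)  from 2·(11,1) + (10,1)
…
step 4: (694, 65)  from 2·(331,31) + (32,3)
step 5: (1025, 96)  from 1·(694,65) + (331,31)
(x₁, y₁) = (1025, 96);  1025² − 114·96² = 1 ✓

1025 96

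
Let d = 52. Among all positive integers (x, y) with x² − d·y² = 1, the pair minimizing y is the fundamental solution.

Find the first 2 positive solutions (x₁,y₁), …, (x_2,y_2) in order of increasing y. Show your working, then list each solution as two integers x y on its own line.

√52 → a₀=7, period (4,1,2,1,4,14); ℓ=6 even so k=5
k=0  a_k=7  p_k/q_k = 7/1
k=1  a_k=4  p_k/q_k = 29/4
…
k=4  a_k=1  p_k/q_k = 137/19
k=5  a_k=4  p_k/q_k = 649/90
(x₁, y₁) = (649, 90);  649² − 52·90² = 1 ✓
(649+90√52)^2 = 842401 + 116820√52

649 90
842401 116820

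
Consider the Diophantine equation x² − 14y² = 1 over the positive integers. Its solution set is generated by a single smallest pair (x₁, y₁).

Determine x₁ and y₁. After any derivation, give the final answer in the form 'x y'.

15 4

√14 → a₀=3, period (1,2,1,6); ℓ=4 even so k=3
step 0: (3, 1)  from 3·(1,0) + (0,1)
step 1: (4, 1)  from 1·(3,1) + (1,0)
step 2: (11, 3)  from 2·(4,1) + (3,1)
step 3: (15, 4)  from 1·(11,3) + (4,1)
fundamental: x₁=15, y₁=4  (since 225 − 14·16 = 1)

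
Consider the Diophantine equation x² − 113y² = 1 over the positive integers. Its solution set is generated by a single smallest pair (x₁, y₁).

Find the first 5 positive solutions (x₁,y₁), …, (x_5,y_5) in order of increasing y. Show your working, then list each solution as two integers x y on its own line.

d=113: √d = [10; 1,1,1,2,2,1,1,1,20] (ℓ=9, odd), read p_17/q_17
a_0=10:  p_0=10·1+0=10,  q_0=10·0+1=1
a_1=1:  p_1=1·10+1=11,  q_1=1·1+0=1
a_2=1:  p_2=1·11+10=21,  q_2=1·1+1=2
a_3=1:  p_3=1·21+11=32,  q_3=1·2+1=3
a_4=2:  p_4=2·32+21=85,  q_4=2·3+2=8
…
a_9=20:  p_9=20·776+489=16009,  q_9=20·73+46=1506
a_10=1:  p_10=1·16009+776=16785,  q_10=1·1506+73=1579
…
a_12=1:  p_12=1·32794+16785=49579,  q_12=1·3085+1579=4664
a_13=2:  p_13=2·49579+32794=131952,  q_13=2·4664+3085=12413
a_14=2:  p_14=2·131952+49579=313483,  q_14=2·12413+4664=29490
…
a_16=1:  p_16=1·445435+313483=758918,  q_16=1·41903+29490=71393
a_17=1:  p_17=1·758918+445435=1204353,  q_17=1·71393+41903=113296
→ (1204353, 113296).  Check: 1204353²=1450466148609, 113·113296²=1450466148608, difference 1.
(1204353+113296√113)^2 = 2900932297217 + 272896754976√113
(1204353+113296√113)^3 = 6987493029899166849 + 657328051091107760√113
(1204353+113296√113)^4 = 16830816386073401651890177 + 1583310020631184911403584√113
(1204353+113296√113)^5 = 40540488414026331506287881514113 + 3813728346553801555156190094544√113

1204353 113296
2900932297217 272896754976
6987493029899166849 657328051091107760
16830816386073401651890177 1583310020631184911403584
40540488414026331506287881514113 3813728346553801555156190094544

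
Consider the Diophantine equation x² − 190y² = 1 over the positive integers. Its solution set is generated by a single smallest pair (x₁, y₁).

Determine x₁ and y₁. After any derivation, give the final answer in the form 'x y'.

52021 3774

√190 → a₀=13, period (1,3,1,1,1,…,3,1,26); ℓ=14 even so k=13
step 0: (13, 1)  from 13·(1,0) + (0,1)
step 1: (14, 1)  from 1·(13,1) + (1,0)
step 2: (55, 4)  from 3·(14,1) + (13,1)
step 3: (69, 5)  from 1·(55,4) + (14,1)
…
step 6: (510, 37)  from 2·(193,14) + (124,9)
…
step 9: (4149, 301)  from 1·(2936,213) + (1213,88)
step 10: (7085, 514)  from 1·(4149,301) + (2936,213)
…
step 12: (40787, 2959)  from 3·(11234,815) + (7085,514)
step 13: (52021, 3774)  from 1·(40787,2959) + (11234,815)
fundamental: x₁=52021, y₁=3774  (since 2706184441 − 190·14243076 = 1)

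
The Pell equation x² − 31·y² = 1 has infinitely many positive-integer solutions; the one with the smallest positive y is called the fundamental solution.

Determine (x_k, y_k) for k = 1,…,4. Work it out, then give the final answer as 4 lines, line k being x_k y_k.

√31 → a₀=5, period (1,1,3,5,3,1,1,10); ℓ=8 even so k=7
k=0  a_k=5  p_k/q_k = 5/1
k=1  a_k=1  p_k/q_k = 6/1
k=2  a_k=1  p_k/q_k = 11/2
k=3  a_k=3  p_k/q_k = 39/7
k=4  a_k=5  p_k/q_k = 206/37
…
k=6  a_k=1  p_k/q_k = 863/155
k=7  a_k=1  p_k/q_k = 1520/273
fundamental: x₁=1520, y₁=273  (since 2310400 − 31·74529 = 1)
n=2: (1520,273)∘(1520,273) = (1520·1520+31·273·273, 1520·273+273·1520) = (4620799,829920)
n=3: (4620799,829920)∘(1520,273) = (1520·4620799+31·273·829920, 1520·829920+273·4620799) = (14047227440,2522956527)
n=4: (14047227440,2522956527)∘(1520,273) = (1520·14047227440+31·273·2522956527, 1520·2522956527+273·14047227440) = (42703566796801,7669787012160)

1520 273
4620799 829920
14047227440 2522956527
42703566796801 7669787012160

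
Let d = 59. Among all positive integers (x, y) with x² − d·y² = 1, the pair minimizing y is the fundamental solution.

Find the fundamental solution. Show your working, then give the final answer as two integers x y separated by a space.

√59 → a₀=7, period (1,2,7,2,1,14); ℓ=6 even so k=5
k=0  a_k=7  p_k/q_k = 7/1
k=1  a_k=1  p_k/q_k = 8/1
k=2  a_k=2  p_k/q_k = 23/3
…
k=4  a_k=2  p_k/q_k = 361/47
k=5  a_k=1  p_k/q_k = 530/69
→ (530, 69).  Check: 530²=280900, 59·69²=280899, difference 1.

530 69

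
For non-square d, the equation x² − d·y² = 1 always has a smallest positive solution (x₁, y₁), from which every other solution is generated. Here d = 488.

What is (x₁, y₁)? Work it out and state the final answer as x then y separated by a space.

√488 = [22; 11,44, …], period ℓ=2 (even) → k=1
k=0  a_k=22  p_k/q_k = 22/1
k=1  a_k=11  p_k/q_k = 243/11
(x₁, y₁) = (243, 11);  243² − 488·11² = 1 ✓

243 11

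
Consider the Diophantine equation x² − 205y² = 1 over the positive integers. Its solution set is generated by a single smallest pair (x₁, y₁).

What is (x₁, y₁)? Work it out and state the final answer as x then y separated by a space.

39689 2772

d=205: √d = [14; 3,6,1,4,1,6,3,28] (ℓ=8, even), read p_7/q_7
step 0: (14, 1)  from 14·(1,0) + (0,1)
…
step 2: (272, 19)  from 6·(43,3) + (14,1)
step 3: (315, 22)  from 1·(272,19) + (43,3)
step 4: (1532, 107)  from 4·(315,22) + (272,19)
step 5: (1847, 129)  from 1·(1532,107) + (315,22)
step 6: (12614, 881)  from 6·(1847,129) + (1532,107)
step 7: (39689, 2772)  from 3·(12614,881) + (1847,129)
(x₁, y₁) = (39689, 2772);  39689² − 205·2772² = 1 ✓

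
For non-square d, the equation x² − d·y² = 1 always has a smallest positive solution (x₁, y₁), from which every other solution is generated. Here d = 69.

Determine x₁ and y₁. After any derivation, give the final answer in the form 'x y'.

7775 936

√69 = [8; 3,3,1,4,1,3,3,16, …], period ℓ=8 (even) → k=7
k=0  a_k=8  p_k/q_k = 8/1
…
k=2  a_k=3  p_k/q_k = 83/10
…
k=4  a_k=4  p_k/q_k = 515/62
k=5  a_k=1  p_k/q_k = 623/75
k=6  a_k=3  p_k/q_k = 2384/287
k=7  a_k=3  p_k/q_k = 7775/936
fundamental: x₁=7775, y₁=936  (since 60450625 − 69·876096 = 1)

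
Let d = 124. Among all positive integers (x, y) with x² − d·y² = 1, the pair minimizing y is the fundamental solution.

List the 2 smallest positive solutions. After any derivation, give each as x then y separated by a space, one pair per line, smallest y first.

√124 → a₀=11, period (7,2,1,1,1,…,2,7,22); ℓ=16 even so k=15
step 0: (11, 1)  from 11·(1,0) + (0,1)
…
step 4: (412, 37)  from 1·(245,22) + (167,15)
…
step 7: (3040, 273)  from 1·(2383,214) + (657,59)
…
step 10: (67292, 6043)  from 3·(17583,1579) + (14543,1306)
…
step 14: (626251, 56239)  from 2·(237042,21287) + (152167,13665)
step 15: (4620799, 414960)  from 7·(626251,56239) + (237042,21287)
→ (4620799, 414960).  Check: 4620799²=21351783398401, 124·414960²=21351783398400, difference 1.
n=2: (4620799,414960)∘(4620799,414960) = (4620799·4620799+124·414960·414960, 4620799·414960+414960·4620799) = (42703566796801,3834893506080)

4620799 414960
42703566796801 3834893506080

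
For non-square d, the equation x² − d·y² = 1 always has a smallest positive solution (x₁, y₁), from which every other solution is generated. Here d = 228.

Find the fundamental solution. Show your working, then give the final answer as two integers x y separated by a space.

151 10

√228 → a₀=15, period (10,30); ℓ=2 even so k=1
k=0  a_k=15  p_k/q_k = 15/1
k=1  a_k=10  p_k/q_k = 151/10
fundamental: x₁=151, y₁=10  (since 22801 − 228·100 = 1)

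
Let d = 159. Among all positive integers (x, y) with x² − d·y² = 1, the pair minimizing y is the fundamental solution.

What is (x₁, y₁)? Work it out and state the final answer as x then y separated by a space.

d=159: √d = [12; 1,1,1,1,3,1,1,1,1,24] (ℓ=10, even), read p_9/q_9
k=0  a_k=12  p_k/q_k = 12/1
…
k=3  a_k=1  p_k/q_k = 38/3
…
k=5  a_k=3  p_k/q_k = 227/18
k=6  a_k=1  p_k/q_k = 290/23
…
k=8  a_k=1  p_k/q_k = 807/64
k=9  a_k=1  p_k/q_k = 1324/105
(x₁, y₁) = (1324, 105);  1324² − 159·105² = 1 ✓

1324 105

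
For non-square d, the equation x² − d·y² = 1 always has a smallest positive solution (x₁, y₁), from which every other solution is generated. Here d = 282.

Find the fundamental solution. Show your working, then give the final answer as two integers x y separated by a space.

d=282: √d = [16; 1,3,1,4,1,3,1,32] (ℓ=8, even), read p_7/q_7
step 0: (16, 1)  from 16·(1,0) + (0,1)
…
step 6: (1864, 111)  from 3·(487,29) + (403,24)
step 7: (2351, 140)  from 1·(1864,111) + (487,29)
fundamental: x₁=2351, y₁=140  (since 5527201 − 282·19600 = 1)

2351 140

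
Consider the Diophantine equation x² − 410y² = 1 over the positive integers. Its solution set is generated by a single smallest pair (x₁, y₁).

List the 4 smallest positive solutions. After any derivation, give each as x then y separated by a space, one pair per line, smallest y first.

81 4
13121 648
2125521 104972
344321281 17004816

√410 = [20; 4,40, …], period ℓ=2 (even) → k=1
k=0  a_k=20  p_k/q_k = 20/1
k=1  a_k=4  p_k/q_k = 81/4
→ (81, 4).  Check: 81²=6561, 410·4²=6560, difference 1.
k=2:  x_2 = 81·81+410·4·4 = 13121,  y_2 = 81·4+4·81 = 648
k=3:  x_3 = 81·13121+410·4·648 = 2125521,  y_3 = 81·648+4·13121 = 104972
k=4:  x_4 = 81·2125521+410·4·104972 = 344321281,  y_4 = 81·104972+4·2125521 = 17004816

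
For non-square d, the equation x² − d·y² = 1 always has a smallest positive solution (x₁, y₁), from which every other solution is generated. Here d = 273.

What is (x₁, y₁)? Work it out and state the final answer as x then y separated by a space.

d=273: √d = [16; 1,1,10,1,1,32] (ℓ=6, even), read p_5/q_5
step 0: (16, 1)  from 16·(1,0) + (0,1)
step 1: (17, 1)  from 1·(16,1) + (1,0)
step 2: (33, 2)  from 1·(17,1) + (16,1)
…
step 4: (380, 23)  from 1·(347,21) + (33,2)
step 5: (727, 44)  from 1·(380,23) + (347,21)
(x₁, y₁) = (727, 44);  727² − 273·44² = 1 ✓

727 44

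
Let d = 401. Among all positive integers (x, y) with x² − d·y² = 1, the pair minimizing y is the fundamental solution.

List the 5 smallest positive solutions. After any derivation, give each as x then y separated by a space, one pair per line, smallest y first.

√401 = [20; 40, …], period ℓ=1 (odd) → k=1
a_0=20:  p_0=20·1+0=20,  q_0=20·0+1=1
a_1=40:  p_1=40·20+1=801,  q_1=40·1+0=40
→ (801, 40).  Check: 801²=641601, 401·40²=641600, difference 1.
k=2:  x_2 = 801·801+401·40·40 = 1283201,  y_2 = 801·40+40·801 = 64080
k=3:  x_3 = 801·1283201+401·40·64080 = 2055687201,  y_3 = 801·64080+40·1283201 = 102656120
k=4:  x_4 = 801·2055687201+401·40·102656120 = 3293209612801,  y_4 = 801·102656120+40·2055687201 = 164455040160
k=5:  x_5 = 801·3293209612801+401·40·164455040160 = 5275719744020001,  y_5 = 801·164455040160+40·3293209612801 = 263456871680200

801 40
1283201 64080
2055687201 102656120
3293209612801 164455040160
5275719744020001 263456871680200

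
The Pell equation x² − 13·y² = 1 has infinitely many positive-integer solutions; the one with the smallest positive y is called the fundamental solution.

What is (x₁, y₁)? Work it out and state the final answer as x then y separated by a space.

[3; 1,1,1,1,6] for √13; ℓ=5 ⇒ convergent index 9
k=0  a_k=3  p_k/q_k = 3/1
k=1  a_k=1  p_k/q_k = 4/1
k=2  a_k=1  p_k/q_k = 7/2
k=3  a_k=1  p_k/q_k = 11/3
k=4  a_k=1  p_k/q_k = 18/5
k=5  a_k=6  p_k/q_k = 119/33
k=6  a_k=1  p_k/q_k = 137/38
k=7  a_k=1  p_k/q_k = 256/71
k=8  a_k=1  p_k/q_k = 393/109
k=9  a_k=1  p_k/q_k = 649/180
fundamental: x₁=649, y₁=180  (since 421201 − 13·32400 = 1)

649 180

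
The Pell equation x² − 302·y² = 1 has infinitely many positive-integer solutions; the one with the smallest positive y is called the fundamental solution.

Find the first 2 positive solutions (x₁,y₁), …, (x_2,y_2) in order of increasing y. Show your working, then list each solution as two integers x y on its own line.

4276623 246092
36579008568257 2104885414632

√302 = [17; 2,1,1,1,4,…,1,2,34, …], period ℓ=16 (even) → k=15
a_0=17:  p_0=17·1+0=17,  q_0=17·0+1=1
…
a_3=1:  p_3=1·52+35=87,  q_3=1·3+2=5
…
a_9=1:  p_9=1·34513+2068=36581,  q_9=1·1986+119=2105
…
a_11=4:  p_11=4·107675+36581=467281,  q_11=4·6196+2105=26889
…
a_13=1:  p_13=1·574956+467281=1042237,  q_13=1·33085+26889=59974
a_14=1:  p_14=1·1042237+574956=1617193,  q_14=1·59974+33085=93059
a_15=2:  p_15=2·1617193+1042237=4276623,  q_15=2·93059+59974=246092
(x₁, y₁) = (4276623, 246092);  4276623² − 302·246092² = 1 ✓
(4276623+246092√302)^2 = 36579008568257 + 2104885414632√302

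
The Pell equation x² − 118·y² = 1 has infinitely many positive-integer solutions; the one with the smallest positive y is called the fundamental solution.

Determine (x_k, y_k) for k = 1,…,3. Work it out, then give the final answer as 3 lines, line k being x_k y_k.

d=118: √d = [10; 1,6,3,2,10,2,3,6,1,20] (ℓ=10, even), read p_9/q_9
k=0  a_k=10  p_k/q_k = 10/1
…
k=2  a_k=6  p_k/q_k = 76/7
k=3  a_k=3  p_k/q_k = 239/22
…
k=5  a_k=10  p_k/q_k = 5779/532
k=6  a_k=2  p_k/q_k = 12112/1115
k=7  a_k=3  p_k/q_k = 42115/3877
k=8  a_k=6  p_k/q_k = 264802/24377
k=9  a_k=1  p_k/q_k = 306917/28254
→ (306917, 28254).  Check: 306917²=94198044889, 118·28254²=94198044888, difference 1.
(306917+28254√118)^2 = 188396089777 + 17343265836√118
(306917+28254√118)^3 = 115643925371868101 + 10645886241146970√118

306917 28254
188396089777 17343265836
115643925371868101 10645886241146970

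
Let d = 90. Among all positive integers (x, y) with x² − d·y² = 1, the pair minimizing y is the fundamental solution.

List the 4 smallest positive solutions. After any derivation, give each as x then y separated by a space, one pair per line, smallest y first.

19 2
721 76
27379 2886
1039681 109592

d=90: √d = [9; 2,18] (ℓ=2, even), read p_1/q_1
k=0  a_k=9  p_k/q_k = 9/1
k=1  a_k=2  p_k/q_k = 19/2
fundamental: x₁=19, y₁=2  (since 361 − 90·4 = 1)
(x_2, y_2) = (19·19 + 90·2·2, 19·2 + 2·19) = (721, 76)
(x_3, y_3) = (19·721 + 90·2·76, 19·76 + 2·721) = (27379, 2886)
(x_4, y_4) = (19·27379 + 90·2·2886, 19·2886 + 2·27379) = (1039681, 109592)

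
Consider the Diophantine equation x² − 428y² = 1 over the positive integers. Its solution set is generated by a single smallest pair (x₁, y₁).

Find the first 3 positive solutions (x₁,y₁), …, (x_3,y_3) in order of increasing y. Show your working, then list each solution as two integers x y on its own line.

1850887 89466
6851565373537 331182912684
25362946559057703751 1225964295417811950

d=428: √d = [20; 1,2,4,1,5,10,5,1,4,2,1,40] (ℓ=12, even), read p_11/q_11
step 0: (20, 1)  from 20·(1,0) + (0,1)
…
step 5: (1924, 93)  from 5·(331,16) + (269,13)
…
step 10: (1273708, 61567)  from 2·(577179,27899) + (119350,5769)
step 11: (1850887, 89466)  from 1·(1273708,61567) + (577179,27899)
(x₁, y₁) = (1850887, 89466);  1850887² − 428·89466² = 1 ✓
(1850887+89466√428)^2 = 6851565373537 + 331182912684√428
(1850887+89466√428)^3 = 25362946559057703751 + 1225964295417811950√428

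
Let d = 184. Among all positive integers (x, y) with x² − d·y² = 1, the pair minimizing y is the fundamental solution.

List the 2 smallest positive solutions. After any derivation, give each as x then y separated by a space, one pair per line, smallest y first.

24335 1794
1184384449 87313980

d=184: √d = [13; 1,1,3,2,1,2,1,2,3,1,1,26] (ℓ=12, even), read p_11/q_11
i=0: a=13 ⇒ p=13, q=1
…
i=2: a=1 ⇒ p=27, q=2
…
i=4: a=2 ⇒ p=217, q=16
…
i=6: a=2 ⇒ p=841, q=62
i=7: a=1 ⇒ p=1153, q=85
…
i=10: a=1 ⇒ p=13741, q=1013
i=11: a=1 ⇒ p=24335, q=1794
fundamental: x₁=24335, y₁=1794  (since 592192225 − 184·3218436 = 1)
n=2: (24335,1794)∘(24335,1794) = (24335·24335+184·1794·1794, 24335·1794+1794·24335) = (1184384449,87313980)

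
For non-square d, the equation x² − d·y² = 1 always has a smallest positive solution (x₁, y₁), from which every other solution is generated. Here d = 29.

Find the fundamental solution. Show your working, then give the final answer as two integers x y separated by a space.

9801 1820

[5; 2,1,1,2,10] for √29; ℓ=5 ⇒ convergent index 9
a_0=5:  p_0=5·1+0=5,  q_0=5·0+1=1
a_1=2:  p_1=2·5+1=11,  q_1=2·1+0=2
a_2=1:  p_2=1·11+5=16,  q_2=1·2+1=3
a_3=1:  p_3=1·16+11=27,  q_3=1·3+2=5
a_4=2:  p_4=2·27+16=70,  q_4=2·5+3=13
a_5=10:  p_5=10·70+27=727,  q_5=10·13+5=135
…
a_7=1:  p_7=1·1524+727=2251,  q_7=1·283+135=418
a_8=1:  p_8=1·2251+1524=3775,  q_8=1·418+283=701
a_9=2:  p_9=2·3775+2251=9801,  q_9=2·701+418=1820
(x₁, y₁) = (9801, 1820);  9801² − 29·1820² = 1 ✓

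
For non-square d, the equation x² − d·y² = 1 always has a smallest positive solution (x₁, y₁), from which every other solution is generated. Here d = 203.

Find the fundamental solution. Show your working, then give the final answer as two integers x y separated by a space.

d=203: √d = [14; 4,28] (ℓ=2, even), read p_1/q_1
a_0=14:  p_0=14·1+0=14,  q_0=14·0+1=1
a_1=4:  p_1=4·14+1=57,  q_1=4·1+0=4
fundamental: x₁=57, y₁=4  (since 3249 − 203·16 = 1)

57 4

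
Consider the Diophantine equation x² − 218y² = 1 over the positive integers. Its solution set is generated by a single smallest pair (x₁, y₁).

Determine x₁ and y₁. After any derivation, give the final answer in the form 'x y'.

√218 → a₀=14, period (1,3,3,1,28); ℓ=5 odd so k=9
k=0  a_k=14  p_k/q_k = 14/1
…
k=2  a_k=3  p_k/q_k = 59/4
…
k=5  a_k=28  p_k/q_k = 7220/489
…
k=7  a_k=3  p_k/q_k = 29633/2007
k=8  a_k=3  p_k/q_k = 96370/6527
k=9  a_k=1  p_k/q_k = 126003/8534
fundamental: x₁=126003, y₁=8534  (since 15876756009 − 218·72829156 = 1)

126003 8534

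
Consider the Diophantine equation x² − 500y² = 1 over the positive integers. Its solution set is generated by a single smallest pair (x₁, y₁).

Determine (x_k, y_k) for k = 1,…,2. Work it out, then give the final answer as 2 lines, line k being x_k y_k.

930249 41602
1730726404001 77400437796

[22; 2,1,3,2,1,…,1,2,44] for √500; ℓ=14 ⇒ convergent index 13
step 0: (22, 1)  from 22·(1,0) + (0,1)
…
step 3: (246, 11)  from 3·(67,3) + (45,2)
step 4: (559, 25)  from 2·(246,11) + (67,3)
step 5: (805, 36)  from 1·(559,25) + (246,11)
…
step 7: (14445, 646)  from 10·(1364,61) + (805,36)
step 8: (15809, 707)  from 1·(14445,646) + (1364,61)
…
step 11: (259205, 11592)  from 3·(76317,3413) + (30254,1353)
step 12: (335522, 15005)  from 1·(259205,11592) + (76317,3413)
step 13: (930249, 41602)  from 2·(335522,15005) + (259205,11592)
(x₁, y₁) = (930249, 41602);  930249² − 500·41602² = 1 ✓
k=2:  x_2 = 930249·930249+500·41602·41602 = 1730726404001,  y_2 = 930249·41602+41602·930249 = 77400437796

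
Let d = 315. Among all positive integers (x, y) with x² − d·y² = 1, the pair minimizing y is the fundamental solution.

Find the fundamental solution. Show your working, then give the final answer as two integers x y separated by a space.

71 4

√315 = [17; 1,2,1,34, …], period ℓ=4 (even) → k=3
k=0  a_k=17  p_k/q_k = 17/1
…
k=2  a_k=2  p_k/q_k = 53/3
k=3  a_k=1  p_k/q_k = 71/4
fundamental: x₁=71, y₁=4  (since 5041 − 315·16 = 1)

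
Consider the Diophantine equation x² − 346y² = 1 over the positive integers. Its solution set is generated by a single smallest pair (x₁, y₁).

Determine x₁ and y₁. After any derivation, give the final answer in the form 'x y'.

d=346: √d = [18; 1,1,1,1,36] (ℓ=5, odd), read p_9/q_9
i=0: a=18 ⇒ p=18, q=1
i=1: a=1 ⇒ p=19, q=1
…
i=3: a=1 ⇒ p=56, q=3
…
i=6: a=1 ⇒ p=3497, q=188
…
i=8: a=1 ⇒ p=10398, q=559
i=9: a=1 ⇒ p=17299, q=930
fundamental: x₁=17299, y₁=930  (since 299255401 − 346·864900 = 1)

17299 930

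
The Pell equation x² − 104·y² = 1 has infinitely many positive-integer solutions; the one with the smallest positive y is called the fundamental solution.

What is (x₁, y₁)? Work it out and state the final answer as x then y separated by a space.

√104 → a₀=10, period (5,20); ℓ=2 even so k=1
k=0  a_k=10  p_k/q_k = 10/1
k=1  a_k=5  p_k/q_k = 51/5
(x₁, y₁) = (51, 5);  51² − 104·5² = 1 ✓

51 5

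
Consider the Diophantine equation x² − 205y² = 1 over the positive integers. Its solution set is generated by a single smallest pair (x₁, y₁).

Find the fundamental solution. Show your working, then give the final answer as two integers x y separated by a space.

39689 2772

√205 → a₀=14, period (3,6,1,4,1,6,3,28); ℓ=8 even so k=7
a_0=14:  p_0=14·1+0=14,  q_0=14·0+1=1
…
a_4=4:  p_4=4·315+272=1532,  q_4=4·22+19=107
a_5=1:  p_5=1·1532+315=1847,  q_5=1·107+22=129
a_6=6:  p_6=6·1847+1532=12614,  q_6=6·129+107=881
a_7=3:  p_7=3·12614+1847=39689,  q_7=3·881+129=2772
fundamental: x₁=39689, y₁=2772  (since 1575216721 − 205·7683984 = 1)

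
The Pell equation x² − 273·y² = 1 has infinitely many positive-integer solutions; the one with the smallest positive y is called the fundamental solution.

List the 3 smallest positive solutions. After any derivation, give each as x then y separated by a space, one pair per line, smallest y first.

[16; 1,1,10,1,1,32] for √273; ℓ=6 ⇒ convergent index 5
k=0  a_k=16  p_k/q_k = 16/1
k=1  a_k=1  p_k/q_k = 17/1
k=2  a_k=1  p_k/q_k = 33/2
k=3  a_k=10  p_k/q_k = 347/21
k=4  a_k=1  p_k/q_k = 380/23
k=5  a_k=1  p_k/q_k = 727/44
fundamental: x₁=727, y₁=44  (since 528529 − 273·1936 = 1)
n=2: (727,44)∘(727,44) = (727·727+273·44·44, 727·44+44·727) = (1057057,63976)
n=3: (1057057,63976)∘(727,44) = (727·1057057+273·44·63976, 727·63976+44·1057057) = (1536960151,93021060)

727 44
1057057 63976
1536960151 93021060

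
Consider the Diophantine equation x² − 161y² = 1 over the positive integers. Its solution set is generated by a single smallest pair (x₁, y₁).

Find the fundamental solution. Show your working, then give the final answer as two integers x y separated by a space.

d=161: √d = [12; 1,2,4,1,2,1,4,2,1,24] (ℓ=10, even), read p_9/q_9
i=0: a=12 ⇒ p=12, q=1
…
i=8: a=2 ⇒ p=8108, q=639
i=9: a=1 ⇒ p=11775, q=928
→ (11775, 928).  Check: 11775²=138650625, 161·928²=138650624, difference 1.

11775 928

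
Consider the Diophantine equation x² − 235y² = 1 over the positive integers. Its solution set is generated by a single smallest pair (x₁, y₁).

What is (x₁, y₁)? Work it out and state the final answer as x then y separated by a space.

46 3

[15; 3,30] for √235; ℓ=2 ⇒ convergent index 1
a_0=15:  p_0=15·1+0=15,  q_0=15·0+1=1
a_1=3:  p_1=3·15+1=46,  q_1=3·1+0=3
→ (46, 3).  Check: 46²=2116, 235·3²=2115, difference 1.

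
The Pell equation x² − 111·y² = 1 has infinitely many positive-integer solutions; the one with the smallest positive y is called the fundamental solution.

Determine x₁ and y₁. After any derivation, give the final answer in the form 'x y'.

295 28

d=111: √d = [10; 1,1,6,1,1,20] (ℓ=6, even), read p_5/q_5
i=0: a=10 ⇒ p=10, q=1
i=1: a=1 ⇒ p=11, q=1
…
i=3: a=6 ⇒ p=137, q=13
i=4: a=1 ⇒ p=158, q=15
i=5: a=1 ⇒ p=295, q=28
(x₁, y₁) = (295, 28);  295² − 111·28² = 1 ✓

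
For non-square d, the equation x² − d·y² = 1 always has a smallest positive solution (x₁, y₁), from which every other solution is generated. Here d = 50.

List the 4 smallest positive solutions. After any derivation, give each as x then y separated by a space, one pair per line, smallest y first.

d=50: √d = [7; 14] (ℓ=1, odd), read p_1/q_1
i=0: a=7 ⇒ p=7, q=1
i=1: a=14 ⇒ p=99, q=14
→ (99, 14).  Check: 99²=9801, 50·14²=9800, difference 1.
(x_2, y_2) = (99·99 + 50·14·14, 99·14 + 14·99) = (19601, 2772)
(x_3, y_3) = (99·19601 + 50·14·2772, 99·2772 + 14·19601) = (3880899, 548842)
(x_4, y_4) = (99·3880899 + 50·14·548842, 99·548842 + 14·3880899) = (768398401, 108667944)

99 14
19601 2772
3880899 548842
768398401 108667944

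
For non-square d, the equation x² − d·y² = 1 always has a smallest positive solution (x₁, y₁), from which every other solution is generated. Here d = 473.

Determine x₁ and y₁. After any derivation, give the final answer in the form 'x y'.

[21; 1,2,1,42] for √473; ℓ=4 ⇒ convergent index 3
i=0: a=21 ⇒ p=21, q=1
i=1: a=1 ⇒ p=22, q=1
i=2: a=2 ⇒ p=65, q=3
i=3: a=1 ⇒ p=87, q=4
(x₁, y₁) = (87, 4);  87² − 473·4² = 1 ✓

87 4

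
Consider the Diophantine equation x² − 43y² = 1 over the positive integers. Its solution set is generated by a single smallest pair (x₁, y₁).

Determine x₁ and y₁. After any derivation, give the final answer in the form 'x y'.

[6; 1,1,3,1,5,1,3,1,1,12] for √43; ℓ=10 ⇒ convergent index 9
i=0: a=6 ⇒ p=6, q=1
i=1: a=1 ⇒ p=7, q=1
i=2: a=1 ⇒ p=13, q=2
…
i=4: a=1 ⇒ p=59, q=9
i=5: a=5 ⇒ p=341, q=52
…
i=7: a=3 ⇒ p=1541, q=235
i=8: a=1 ⇒ p=1941, q=296
i=9: a=1 ⇒ p=3482, q=531
fundamental: x₁=3482, y₁=531  (since 12124324 − 43·281961 = 1)

3482 531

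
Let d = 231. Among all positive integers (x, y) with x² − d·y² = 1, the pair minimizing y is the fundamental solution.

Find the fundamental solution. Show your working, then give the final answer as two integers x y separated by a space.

76 5

√231 = [15; 5,30, …], period ℓ=2 (even) → k=1
i=0: a=15 ⇒ p=15, q=1
i=1: a=5 ⇒ p=76, q=5
fundamental: x₁=76, y₁=5  (since 5776 − 231·25 = 1)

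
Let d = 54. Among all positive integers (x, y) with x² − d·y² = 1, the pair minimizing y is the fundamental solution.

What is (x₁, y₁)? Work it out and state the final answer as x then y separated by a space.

485 66

d=54: √d = [7; 2,1,6,1,2,14] (ℓ=6, even), read p_5/q_5
k=0  a_k=7  p_k/q_k = 7/1
k=1  a_k=2  p_k/q_k = 15/2
k=2  a_k=1  p_k/q_k = 22/3
k=3  a_k=6  p_k/q_k = 147/20
k=4  a_k=1  p_k/q_k = 169/23
k=5  a_k=2  p_k/q_k = 485/66
fundamental: x₁=485, y₁=66  (since 235225 − 54·4356 = 1)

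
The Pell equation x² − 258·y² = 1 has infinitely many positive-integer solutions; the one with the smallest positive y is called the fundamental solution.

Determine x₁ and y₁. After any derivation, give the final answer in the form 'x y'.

√258 = [16; 16,32, …], period ℓ=2 (even) → k=1
a_0=16:  p_0=16·1+0=16,  q_0=16·0+1=1
a_1=16:  p_1=16·16+1=257,  q_1=16·1+0=16
→ (257, 16).  Check: 257²=66049, 258·16²=66048, difference 1.

257 16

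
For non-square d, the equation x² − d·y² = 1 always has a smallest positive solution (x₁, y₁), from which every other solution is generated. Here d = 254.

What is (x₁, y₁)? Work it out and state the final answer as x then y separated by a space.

√254 → a₀=15, period (1,14,1,30); ℓ=4 even so k=3
i=0: a=15 ⇒ p=15, q=1
i=1: a=1 ⇒ p=16, q=1
i=2: a=14 ⇒ p=239, q=15
i=3: a=1 ⇒ p=255, q=16
fundamental: x₁=255, y₁=16  (since 65025 − 254·256 = 1)

255 16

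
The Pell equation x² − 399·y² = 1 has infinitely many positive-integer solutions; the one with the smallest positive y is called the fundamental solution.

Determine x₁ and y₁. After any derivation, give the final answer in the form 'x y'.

√399 → a₀=19, period (1,38); ℓ=2 even so k=1
i=0: a=19 ⇒ p=19, q=1
i=1: a=1 ⇒ p=20, q=1
→ (20, 1).  Check: 20²=400, 399·1²=399, difference 1.

20 1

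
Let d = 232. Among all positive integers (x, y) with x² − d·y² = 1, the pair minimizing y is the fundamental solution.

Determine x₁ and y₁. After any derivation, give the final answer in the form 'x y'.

√232 = [15; 4,3,7,3,4,30, …], period ℓ=6 (even) → k=5
i=0: a=15 ⇒ p=15, q=1
i=1: a=4 ⇒ p=61, q=4
…
i=3: a=7 ⇒ p=1447, q=95
i=4: a=3 ⇒ p=4539, q=298
i=5: a=4 ⇒ p=19603, q=1287
(x₁, y₁) = (19603, 1287);  19603² − 232·1287² = 1 ✓

19603 1287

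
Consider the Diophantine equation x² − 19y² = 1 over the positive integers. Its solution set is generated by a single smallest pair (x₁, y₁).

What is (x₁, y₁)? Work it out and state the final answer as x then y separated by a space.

170 39

√19 = [4; 2,1,3,1,2,8, …], period ℓ=6 (even) → k=5
a_0=4:  p_0=4·1+0=4,  q_0=4·0+1=1
…
a_2=1:  p_2=1·9+4=13,  q_2=1·2+1=3
…
a_4=1:  p_4=1·48+13=61,  q_4=1·11+3=14
a_5=2:  p_5=2·61+48=170,  q_5=2·14+11=39
fundamental: x₁=170, y₁=39  (since 28900 − 19·1521 = 1)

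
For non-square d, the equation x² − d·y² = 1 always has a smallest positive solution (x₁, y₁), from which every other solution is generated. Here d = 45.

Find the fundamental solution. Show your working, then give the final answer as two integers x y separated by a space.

161 24

d=45: √d = [6; 1,2,2,2,1,12] (ℓ=6, even), read p_5/q_5
i=0: a=6 ⇒ p=6, q=1
i=1: a=1 ⇒ p=7, q=1
…
i=4: a=2 ⇒ p=114, q=17
i=5: a=1 ⇒ p=161, q=24
→ (161, 24).  Check: 161²=25921, 45·24²=25920, difference 1.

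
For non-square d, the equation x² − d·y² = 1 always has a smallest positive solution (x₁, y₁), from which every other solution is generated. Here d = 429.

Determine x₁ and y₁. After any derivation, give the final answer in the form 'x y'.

1524095 73584

d=429: √d = [20; 1,2,2,9,1,12,1,9,2,2,1,40] (ℓ=12, even), read p_11/q_11
a_0=20:  p_0=20·1+0=20,  q_0=20·0+1=1
…
a_2=2:  p_2=2·21+20=62,  q_2=2·1+1=3
…
a_5=1:  p_5=1·1367+145=1512,  q_5=1·66+7=73
…
a_7=1:  p_7=1·19511+1512=21023,  q_7=1·942+73=1015
…
a_10=2:  p_10=2·438459+208718=1085636,  q_10=2·21169+10077=52415
a_11=1:  p_11=1·1085636+438459=1524095,  q_11=1·52415+21169=73584
→ (1524095, 73584).  Check: 1524095²=2322865569025, 429·73584²=2322865569024, difference 1.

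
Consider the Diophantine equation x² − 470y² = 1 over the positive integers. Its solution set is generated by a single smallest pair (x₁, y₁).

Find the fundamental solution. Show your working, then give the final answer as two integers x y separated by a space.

√470 = [21; 1,2,8,2,1,42, …], period ℓ=6 (even) → k=5
step 0: (21, 1)  from 21·(1,0) + (0,1)
step 1: (22, 1)  from 1·(21,1) + (1,0)
step 2: (65, 3)  from 2·(22,1) + (21,1)
step 3: (542, 25)  from 8·(65,3) + (22,1)
step 4: (1149, 53)  from 2·(542,25) + (65,3)
step 5: (1691, 78)  from 1·(1149,53) + (542,25)
fundamental: x₁=1691, y₁=78  (since 2859481 − 470·6084 = 1)

1691 78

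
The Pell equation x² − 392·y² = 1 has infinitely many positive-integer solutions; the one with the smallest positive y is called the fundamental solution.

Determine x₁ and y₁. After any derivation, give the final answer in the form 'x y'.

[19; 1,3,1,38] for √392; ℓ=4 ⇒ convergent index 3
i=0: a=19 ⇒ p=19, q=1
i=1: a=1 ⇒ p=20, q=1
i=2: a=3 ⇒ p=79, q=4
i=3: a=1 ⇒ p=99, q=5
→ (99, 5).  Check: 99²=9801, 392·5²=9800, difference 1.

99 5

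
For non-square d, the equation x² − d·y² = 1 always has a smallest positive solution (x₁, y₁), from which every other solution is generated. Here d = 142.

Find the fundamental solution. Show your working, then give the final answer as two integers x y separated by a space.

143 12

[11; 1,10,1,22] for √142; ℓ=4 ⇒ convergent index 3
i=0: a=11 ⇒ p=11, q=1
i=1: a=1 ⇒ p=12, q=1
i=2: a=10 ⇒ p=131, q=11
i=3: a=1 ⇒ p=143, q=12
fundamental: x₁=143, y₁=12  (since 20449 − 142·144 = 1)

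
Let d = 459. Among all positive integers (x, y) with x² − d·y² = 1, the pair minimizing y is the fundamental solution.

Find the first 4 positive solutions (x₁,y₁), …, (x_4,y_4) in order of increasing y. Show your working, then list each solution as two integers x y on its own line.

499850 23331
499700044999 23324000700
499550134985000450 23317003499766669
499400269944005249820001 23310008398693414998600

[21; 2,2,1,4,21,4,1,2,2,42] for √459; ℓ=10 ⇒ convergent index 9
i=0: a=21 ⇒ p=21, q=1
…
i=2: a=2 ⇒ p=107, q=5
…
i=4: a=4 ⇒ p=707, q=33
…
i=6: a=4 ⇒ p=60695, q=2833
i=7: a=1 ⇒ p=75692, q=3533
i=8: a=2 ⇒ p=212079, q=9899
i=9: a=2 ⇒ p=499850, q=23331
(x₁, y₁) = (499850, 23331);  499850² − 459·23331² = 1 ✓
(499850+23331√459)^2 = 499700044999 + 23324000700√459
(499850+23331√459)^3 = 499550134985000450 + 23317003499766669√459
(499850+23331√459)^4 = 499400269944005249820001 + 23310008398693414998600√459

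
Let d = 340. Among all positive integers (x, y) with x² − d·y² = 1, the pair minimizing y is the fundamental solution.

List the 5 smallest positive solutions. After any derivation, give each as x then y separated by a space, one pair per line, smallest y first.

d=340: √d = [18; 2,3,1,1,1,…,3,2,36] (ℓ=14, even), read p_13/q_13
a_0=18:  p_0=18·1+0=18,  q_0=18·0+1=1
a_1=2:  p_1=2·18+1=37,  q_1=2·1+0=2
a_2=3:  p_2=3·37+18=129,  q_2=3·2+1=7
…
a_5=1:  p_5=1·295+166=461,  q_5=1·16+9=25
…
a_7=8:  p_7=8·756+461=6509,  q_7=8·41+25=353
a_8=1:  p_8=1·6509+756=7265,  q_8=1·353+41=394
a_9=1:  p_9=1·7265+6509=13774,  q_9=1·394+353=747
a_10=1:  p_10=1·13774+7265=21039,  q_10=1·747+394=1141
a_11=1:  p_11=1·21039+13774=34813,  q_11=1·1141+747=1888
a_12=3:  p_12=3·34813+21039=125478,  q_12=3·1888+1141=6805
a_13=2:  p_13=2·125478+34813=285769,  q_13=2·6805+1888=15498
(x₁, y₁) = (285769, 15498);  285769² − 340·15498² = 1 ✓
(x_2, y_2) = (285769·285769 + 340·15498·15498, 285769·15498 + 15498·285769) = (163327842721, 8857695924)
(x_3, y_3) = (285769·163327842721 + 340·15498·8857695924, 285769·8857695924 + 15498·163327842721) = (93348068572789129, 5062509812995614)
(x_4, y_4) = (285769·93348068572789129 + 340·15498·5062509812995614, 285769·5062509812995614 + 15498·93348068572789129) = (53351968415791425367681, 2893416733491029538408)
(x_5, y_5) = (285769·53351968415791425367681 + 340·15498·2893416733491029538408, 285769·2893416733491029538408 + 15498·53351968415791425367681) = (30492677324331251603220874249, 1653697613020933530509635890)

285769 15498
163327842721 8857695924
93348068572789129 5062509812995614
53351968415791425367681 2893416733491029538408
30492677324331251603220874249 1653697613020933530509635890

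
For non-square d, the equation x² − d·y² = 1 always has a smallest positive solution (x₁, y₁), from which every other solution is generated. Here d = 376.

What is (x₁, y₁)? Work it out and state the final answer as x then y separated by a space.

d=376: √d = [19; 2,1,1,3,1,…,1,2,38] (ℓ=16, even), read p_15/q_15
a_0=19:  p_0=19·1+0=19,  q_0=19·0+1=1
a_1=2:  p_1=2·19+1=39,  q_1=2·1+0=2
a_2=1:  p_2=1·39+19=58,  q_2=1·2+1=3
…
a_4=3:  p_4=3·97+58=349,  q_4=3·5+3=18
a_5=1:  p_5=1·349+97=446,  q_5=1·18+5=23
…
a_7=2:  p_7=2·1241+446=2928,  q_7=2·64+23=151
a_8=4:  p_8=4·2928+1241=12953,  q_8=4·151+64=668
a_9=2:  p_9=2·12953+2928=28834,  q_9=2·668+151=1487
a_10=2:  p_10=2·28834+12953=70621,  q_10=2·1487+668=3642
…
a_12=3:  p_12=3·99455+70621=368986,  q_12=3·5129+3642=19029
…
a_14=1:  p_14=1·468441+368986=837427,  q_14=1·24158+19029=43187
a_15=2:  p_15=2·837427+468441=2143295,  q_15=2·43187+24158=110532
fundamental: x₁=2143295, y₁=110532  (since 4593713457025 − 376·12217323024 = 1)

2143295 110532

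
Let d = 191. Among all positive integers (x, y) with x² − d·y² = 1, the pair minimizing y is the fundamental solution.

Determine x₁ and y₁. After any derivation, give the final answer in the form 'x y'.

8994000 650783

√191 → a₀=13, period (1,4,1,1,3,…,4,1,26); ℓ=16 even so k=15
i=0: a=13 ⇒ p=13, q=1
i=1: a=1 ⇒ p=14, q=1
i=2: a=4 ⇒ p=69, q=5
i=3: a=1 ⇒ p=83, q=6
i=4: a=1 ⇒ p=152, q=11
i=5: a=3 ⇒ p=539, q=39
i=6: a=2 ⇒ p=1230, q=89
i=7: a=2 ⇒ p=2999, q=217
i=8: a=13 ⇒ p=40217, q=2910
i=9: a=2 ⇒ p=83433, q=6037
…
i=11: a=3 ⇒ p=704682, q=50989
i=12: a=1 ⇒ p=911765, q=65973
i=13: a=1 ⇒ p=1616447, q=116962
i=14: a=4 ⇒ p=7377553, q=533821
i=15: a=1 ⇒ p=8994000, q=650783
→ (8994000, 650783).  Check: 8994000²=80892036000000, 191·650783²=80892035999999, difference 1.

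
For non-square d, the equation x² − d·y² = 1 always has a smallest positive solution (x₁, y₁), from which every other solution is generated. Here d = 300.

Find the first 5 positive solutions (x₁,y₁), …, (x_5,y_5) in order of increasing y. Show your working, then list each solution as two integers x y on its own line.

√300 = [17; 3,8,3,34, …], period ℓ=4 (even) → k=3
k=0  a_k=17  p_k/q_k = 17/1
…
k=2  a_k=8  p_k/q_k = 433/25
k=3  a_k=3  p_k/q_k = 1351/78
(x₁, y₁) = (1351, 78);  1351² − 300·78² = 1 ✓
(x_2, y_2) = (1351·1351 + 300·78·78, 1351·78 + 78·1351) = (3650401, 210756)
(x_3, y_3) = (1351·3650401 + 300·78·210756, 1351·210756 + 78·3650401) = (9863382151, 569462634)
(x_4, y_4) = (1351·9863382151 + 300·78·569462634, 1351·569462634 + 78·9863382151) = (26650854921601, 1538687826312)
(x_5, y_5) = (1351·26650854921601 + 300·78·1538687826312, 1351·1538687826312 + 78·26650854921601) = (72010600134783751, 4157533937232390)

1351 78
3650401 210756
9863382151 569462634
26650854921601 1538687826312
72010600134783751 4157533937232390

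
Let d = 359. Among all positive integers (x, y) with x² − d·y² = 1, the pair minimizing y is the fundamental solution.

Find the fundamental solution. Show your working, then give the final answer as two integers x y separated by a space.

√359 = [18; 1,17,1,36, …], period ℓ=4 (even) → k=3
step 0: (18, 1)  from 18·(1,0) + (0,1)
…
step 2: (341, 18)  from 17·(19,1) + (18,1)
step 3: (360, 19)  from 1·(341,18) + (19,1)
(x₁, y₁) = (360, 19);  360² − 359·19² = 1 ✓

360 19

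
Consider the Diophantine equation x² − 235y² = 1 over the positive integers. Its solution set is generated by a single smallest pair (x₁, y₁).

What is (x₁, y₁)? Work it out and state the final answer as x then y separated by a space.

√235 → a₀=15, period (3,30); ℓ=2 even so k=1
a_0=15:  p_0=15·1+0=15,  q_0=15·0+1=1
a_1=3:  p_1=3·15+1=46,  q_1=3·1+0=3
→ (46, 3).  Check: 46²=2116, 235·3²=2115, difference 1.

46 3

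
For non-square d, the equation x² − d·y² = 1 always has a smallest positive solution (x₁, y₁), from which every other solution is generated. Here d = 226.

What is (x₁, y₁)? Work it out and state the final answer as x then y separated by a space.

451 30

√226 → a₀=15, period (30); ℓ=1 odd so k=1
step 0: (15, 1)  from 15·(1,0) + (0,1)
step 1: (451, 30)  from 30·(15,1) + (1,0)
(x₁, y₁) = (451, 30);  451² − 226·30² = 1 ✓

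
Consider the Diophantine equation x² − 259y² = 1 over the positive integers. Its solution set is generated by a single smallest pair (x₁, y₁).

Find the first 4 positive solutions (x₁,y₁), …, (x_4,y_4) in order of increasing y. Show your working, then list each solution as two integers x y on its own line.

847225 52644
1435580401249 89202625800
2432519210895520825 151149389286757356
4121782176900479681520001 256115082676856799248400

√259 → a₀=16, period (10,1,2,3,4,3,2,1,10,32); ℓ=10 even so k=9
i=0: a=16 ⇒ p=16, q=1
i=1: a=10 ⇒ p=161, q=10
i=2: a=1 ⇒ p=177, q=11
i=3: a=2 ⇒ p=515, q=32
…
i=8: a=1 ⇒ p=79196, q=4921
i=9: a=10 ⇒ p=847225, q=52644
→ (847225, 52644).  Check: 847225²=717790200625, 259·52644²=717790200624, difference 1.
(x_2, y_2) = (847225·847225 + 259·52644·52644, 847225·52644 + 52644·847225) = (1435580401249, 89202625800)
(x_3, y_3) = (847225·1435580401249 + 259·52644·89202625800, 847225·89202625800 + 52644·1435580401249) = (2432519210895520825, 151149389286757356)
(x_4, y_4) = (847225·2432519210895520825 + 259·52644·151149389286757356, 847225·151149389286757356 + 52644·2432519210895520825) = (4121782176900479681520001, 256115082676856799248400)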